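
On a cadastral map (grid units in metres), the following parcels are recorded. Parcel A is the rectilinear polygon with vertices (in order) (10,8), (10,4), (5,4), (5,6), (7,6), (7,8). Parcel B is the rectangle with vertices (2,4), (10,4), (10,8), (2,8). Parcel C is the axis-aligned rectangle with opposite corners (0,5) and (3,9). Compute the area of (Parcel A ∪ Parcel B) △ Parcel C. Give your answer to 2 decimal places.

38.00

|Parcel A ∪ Parcel B| = 32.
|(Parcel A ∪ Parcel B) ∩ Parcel C| = 3.
|(Parcel A ∪ Parcel B) △ Parcel C| = 32 + 12 − 6 = 38.00.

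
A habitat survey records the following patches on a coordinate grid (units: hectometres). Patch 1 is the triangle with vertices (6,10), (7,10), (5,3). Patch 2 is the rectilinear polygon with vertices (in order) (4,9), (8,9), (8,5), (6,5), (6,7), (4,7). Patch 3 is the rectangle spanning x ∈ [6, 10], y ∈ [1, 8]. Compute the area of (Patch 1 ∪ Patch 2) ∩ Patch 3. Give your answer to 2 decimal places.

6.00

The region (Patch 1 ∪ Patch 2) ∩ Patch 3 is the polygon with vertices (8,5), (6,5), (6,6.5), (6,8), (8,8).
By the shoelace formula its area is 6.00.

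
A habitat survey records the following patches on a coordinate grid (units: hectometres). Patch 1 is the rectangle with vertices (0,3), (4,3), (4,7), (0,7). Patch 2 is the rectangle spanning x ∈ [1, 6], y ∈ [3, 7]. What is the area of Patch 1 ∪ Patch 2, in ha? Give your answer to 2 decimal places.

By inclusion–exclusion:
Individual areas: |Patch 1| = 16, |Patch 2| = 20.
|Patch 1∩Patch 2|: x∈[1,4], y∈[3,7] → 3·4 = 12.
|Patch 1 ∪ Patch 2| = 36 − 12 = 24.00.

24.00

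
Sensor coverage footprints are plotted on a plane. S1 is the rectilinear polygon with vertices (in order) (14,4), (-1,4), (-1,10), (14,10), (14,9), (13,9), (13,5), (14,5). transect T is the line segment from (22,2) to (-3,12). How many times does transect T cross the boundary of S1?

The segment meets the boundary at (2,10), (13,5.6).

2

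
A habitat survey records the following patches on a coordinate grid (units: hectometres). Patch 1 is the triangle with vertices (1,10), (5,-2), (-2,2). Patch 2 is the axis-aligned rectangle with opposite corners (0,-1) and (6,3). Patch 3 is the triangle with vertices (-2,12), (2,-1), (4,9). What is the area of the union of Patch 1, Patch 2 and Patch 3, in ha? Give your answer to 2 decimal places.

By inclusion–exclusion:
Individual areas: |Patch 1| = 34, |Patch 2| = 24, |Patch 3| = 33.
|Patch 1∩Patch 2| = 12.9821.
|Patch 1∩Patch 3| = 16.8097.
|Patch 2∩Patch 3| = 4.0615.
|Patch 1∩Patch 2∩Patch 3| = 3.9205.
|Patch 1 ∪ Patch 2 ∪ Patch 3| = 91 − 33.8534 + 3.9205 = 61.07.

61.07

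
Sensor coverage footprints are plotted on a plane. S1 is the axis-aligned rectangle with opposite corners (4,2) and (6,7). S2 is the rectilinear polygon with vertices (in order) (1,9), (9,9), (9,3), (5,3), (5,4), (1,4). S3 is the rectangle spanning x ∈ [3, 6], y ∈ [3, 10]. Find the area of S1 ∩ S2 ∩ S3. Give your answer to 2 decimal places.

The intersection is the polygon with vertices (6,7), (6,3), (5,3), (5,4), (4,4), (4,7).
By the shoelace formula its area is 7.00.

7.00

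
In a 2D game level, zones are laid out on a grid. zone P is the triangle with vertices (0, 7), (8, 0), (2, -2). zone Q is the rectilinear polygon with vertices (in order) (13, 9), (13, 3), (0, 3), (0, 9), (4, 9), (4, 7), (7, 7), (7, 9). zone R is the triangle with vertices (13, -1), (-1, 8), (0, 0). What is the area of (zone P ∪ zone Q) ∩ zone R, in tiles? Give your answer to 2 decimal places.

31.86

|zone P ∪ zone Q| = 93.6349.
|(zone P ∪ zone Q) ∩ zone R| = 31.86.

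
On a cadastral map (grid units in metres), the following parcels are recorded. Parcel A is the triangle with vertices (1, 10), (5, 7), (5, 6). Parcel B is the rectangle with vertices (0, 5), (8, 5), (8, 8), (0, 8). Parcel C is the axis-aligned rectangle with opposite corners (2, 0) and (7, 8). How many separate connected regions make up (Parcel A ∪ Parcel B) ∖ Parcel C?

(Parcel A ∪ Parcel B) ∖ Parcel C splits into 3 disjoint pieces (area 3, area 6, area 0.6667).

3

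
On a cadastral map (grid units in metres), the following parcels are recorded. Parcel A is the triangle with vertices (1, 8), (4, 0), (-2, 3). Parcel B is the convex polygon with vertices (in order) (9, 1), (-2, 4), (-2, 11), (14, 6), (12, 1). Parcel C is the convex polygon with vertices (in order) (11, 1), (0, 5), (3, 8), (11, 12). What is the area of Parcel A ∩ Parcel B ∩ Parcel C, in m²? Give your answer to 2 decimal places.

2.59

The intersection is the polygon with vertices (2.461,4.105), (0,5), (1.546,6.545).
By the shoelace formula its area is 2.59.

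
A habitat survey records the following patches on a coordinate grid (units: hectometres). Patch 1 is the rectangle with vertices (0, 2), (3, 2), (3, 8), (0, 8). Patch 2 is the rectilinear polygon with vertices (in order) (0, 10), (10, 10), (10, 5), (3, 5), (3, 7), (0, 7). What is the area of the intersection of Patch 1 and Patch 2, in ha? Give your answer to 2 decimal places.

3.00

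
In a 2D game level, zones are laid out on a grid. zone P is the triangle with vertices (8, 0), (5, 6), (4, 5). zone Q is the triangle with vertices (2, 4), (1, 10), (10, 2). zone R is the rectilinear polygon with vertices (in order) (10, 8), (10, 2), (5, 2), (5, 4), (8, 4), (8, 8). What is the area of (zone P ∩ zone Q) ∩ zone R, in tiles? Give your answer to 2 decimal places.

The region (zone P ∩ zone Q) ∩ zone R is the polygon with vertices (6.571,2.857), (5.5,3.125), (5,3.75), (5,4), (6,4).
By the shoelace formula its area is 1.04.

1.04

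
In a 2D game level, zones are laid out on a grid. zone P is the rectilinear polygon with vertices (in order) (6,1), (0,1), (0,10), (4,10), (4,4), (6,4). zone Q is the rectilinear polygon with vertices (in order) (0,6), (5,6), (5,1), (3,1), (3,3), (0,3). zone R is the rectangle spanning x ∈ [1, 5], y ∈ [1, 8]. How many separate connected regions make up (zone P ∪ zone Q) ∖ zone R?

2

(zone P ∪ zone Q) ∖ zone R splits into 2 disjoint pieces (area 15, area 3).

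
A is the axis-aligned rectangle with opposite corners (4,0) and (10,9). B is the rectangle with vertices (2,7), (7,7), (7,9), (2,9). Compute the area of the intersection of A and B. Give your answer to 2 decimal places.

6.00

|A∩B|: x∈[4,7], y∈[7,9] → 3·2 = 6.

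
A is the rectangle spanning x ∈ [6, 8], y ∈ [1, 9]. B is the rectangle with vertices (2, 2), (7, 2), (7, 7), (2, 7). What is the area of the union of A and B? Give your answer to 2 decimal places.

36.00

By inclusion–exclusion:
Individual areas: |A| = 16, |B| = 25.
|A∩B|: x∈[6,7], y∈[2,7] → 1·5 = 5.
|A ∪ B| = 41 − 5 = 36.00.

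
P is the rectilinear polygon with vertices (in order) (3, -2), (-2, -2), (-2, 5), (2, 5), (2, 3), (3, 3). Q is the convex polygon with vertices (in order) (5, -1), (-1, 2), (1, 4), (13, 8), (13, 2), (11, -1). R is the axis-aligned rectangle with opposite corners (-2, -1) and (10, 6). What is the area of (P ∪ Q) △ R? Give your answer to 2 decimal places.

|P ∪ Q| = 103.8333.
|(P ∪ Q) ∩ R| = 74.8333.
|(P ∪ Q) △ R| = 103.8333 + 84 − 149.6667 = 38.17.

38.17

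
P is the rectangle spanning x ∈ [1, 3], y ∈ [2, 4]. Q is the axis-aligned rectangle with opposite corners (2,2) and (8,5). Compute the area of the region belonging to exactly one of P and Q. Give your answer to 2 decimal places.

|P∩Q|: x∈[2,3], y∈[2,4] → 1·2 = 2.
|P △ Q| = |P| + |Q| − 2·|P∩Q| = 4 + 18 − 4 = 18.00.

18.00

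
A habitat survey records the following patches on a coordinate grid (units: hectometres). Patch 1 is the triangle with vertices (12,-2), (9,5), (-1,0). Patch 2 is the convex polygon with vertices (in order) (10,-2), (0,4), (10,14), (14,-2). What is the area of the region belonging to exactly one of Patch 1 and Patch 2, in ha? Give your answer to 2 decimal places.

97.69

|Patch 1| = 42.5, |Patch 2| = 112, |Patch 1∩Patch 2| = 28.4044.
|Patch 1 △ Patch 2| = |Patch 1| + |Patch 2| − 2·|Patch 1∩Patch 2| = 42.5 + 112 − 56.8088 = 97.69.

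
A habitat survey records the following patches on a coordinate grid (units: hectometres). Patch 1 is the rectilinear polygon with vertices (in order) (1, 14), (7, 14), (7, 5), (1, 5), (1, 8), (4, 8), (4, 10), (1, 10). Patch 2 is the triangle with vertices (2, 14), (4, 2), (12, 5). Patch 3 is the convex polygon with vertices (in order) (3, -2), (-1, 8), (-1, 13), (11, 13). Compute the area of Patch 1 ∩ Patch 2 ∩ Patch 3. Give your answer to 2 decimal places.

24.13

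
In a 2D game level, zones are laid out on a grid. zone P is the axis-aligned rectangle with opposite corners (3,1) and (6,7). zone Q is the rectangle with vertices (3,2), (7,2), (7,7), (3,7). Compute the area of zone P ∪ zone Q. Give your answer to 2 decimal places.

23.00

By inclusion–exclusion:
Individual areas: |zone P| = 18, |zone Q| = 20.
|zone P∩zone Q|: x∈[3,6], y∈[2,7] → 3·5 = 15.
|zone P ∪ zone Q| = 38 − 15 = 23.00.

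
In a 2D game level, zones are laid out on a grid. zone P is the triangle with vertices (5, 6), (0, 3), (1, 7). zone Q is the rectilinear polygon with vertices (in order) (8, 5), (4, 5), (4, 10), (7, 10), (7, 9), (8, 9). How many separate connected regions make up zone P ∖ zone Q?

zone P ∖ zone Q is a single connected region.

1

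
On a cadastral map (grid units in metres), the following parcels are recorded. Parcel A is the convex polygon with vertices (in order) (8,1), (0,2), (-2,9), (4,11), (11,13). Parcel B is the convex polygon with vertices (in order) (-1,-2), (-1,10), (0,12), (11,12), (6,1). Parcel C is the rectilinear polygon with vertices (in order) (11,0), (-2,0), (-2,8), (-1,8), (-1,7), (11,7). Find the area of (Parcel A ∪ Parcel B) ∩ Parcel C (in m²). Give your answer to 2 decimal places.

|Parcel A ∪ Parcel B| = 127.0829.
|(Parcel A ∪ Parcel B) ∩ Parcel C| = 64.99.

64.99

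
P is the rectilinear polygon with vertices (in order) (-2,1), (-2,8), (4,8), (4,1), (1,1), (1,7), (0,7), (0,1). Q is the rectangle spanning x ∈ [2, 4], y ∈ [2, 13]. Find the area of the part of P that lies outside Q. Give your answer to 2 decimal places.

|P| = 36, |P∩Q| = 12.
|P ∖ Q| = |P| − |P∩Q| = 36 − 12 = 24.00.

24.00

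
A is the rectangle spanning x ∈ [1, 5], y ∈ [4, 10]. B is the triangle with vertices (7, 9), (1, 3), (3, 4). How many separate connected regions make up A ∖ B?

A ∖ B splits into 2 disjoint pieces (area 2.5, area 19.5).

2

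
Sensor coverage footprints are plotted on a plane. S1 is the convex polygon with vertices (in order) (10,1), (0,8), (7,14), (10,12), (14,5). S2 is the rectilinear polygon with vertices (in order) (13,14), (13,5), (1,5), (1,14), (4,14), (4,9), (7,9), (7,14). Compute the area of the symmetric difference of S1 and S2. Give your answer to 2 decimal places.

|S1| = 93, |S2| = 93, |S1∩S2| = 60.775.
|S1 △ S2| = |S1| + |S2| − 2·|S1∩S2| = 93 + 93 − 121.55 = 64.45.

64.45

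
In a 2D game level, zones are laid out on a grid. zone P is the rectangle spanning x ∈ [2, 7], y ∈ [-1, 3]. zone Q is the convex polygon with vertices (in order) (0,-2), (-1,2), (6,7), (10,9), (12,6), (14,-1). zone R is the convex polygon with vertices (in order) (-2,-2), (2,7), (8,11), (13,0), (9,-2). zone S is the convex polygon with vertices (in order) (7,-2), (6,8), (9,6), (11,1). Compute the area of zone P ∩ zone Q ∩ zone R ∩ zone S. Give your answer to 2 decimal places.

1.20

The intersection is the polygon with vertices (7,3), (7,-1), (6.9,-1), (6.5,3).
By the shoelace formula its area is 1.20.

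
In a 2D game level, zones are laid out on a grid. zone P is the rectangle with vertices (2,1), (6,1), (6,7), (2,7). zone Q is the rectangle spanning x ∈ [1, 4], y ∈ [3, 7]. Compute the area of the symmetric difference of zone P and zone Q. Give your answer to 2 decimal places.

|zone P∩zone Q|: x∈[2,4], y∈[3,7] → 2·4 = 8.
|zone P △ zone Q| = |zone P| + |zone Q| − 2·|zone P∩zone Q| = 24 + 12 − 16 = 20.00.

20.00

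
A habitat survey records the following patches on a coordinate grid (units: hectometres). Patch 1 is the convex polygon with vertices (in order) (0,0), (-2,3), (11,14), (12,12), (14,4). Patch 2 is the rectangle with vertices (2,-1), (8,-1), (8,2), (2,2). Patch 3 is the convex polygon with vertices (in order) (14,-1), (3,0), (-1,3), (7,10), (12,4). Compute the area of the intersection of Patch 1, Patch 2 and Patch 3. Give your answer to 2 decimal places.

3.56

The intersection is the polygon with vertices (2,2), (7,2), (2.172,0.621), (2,0.75).
By the shoelace formula its area is 3.56.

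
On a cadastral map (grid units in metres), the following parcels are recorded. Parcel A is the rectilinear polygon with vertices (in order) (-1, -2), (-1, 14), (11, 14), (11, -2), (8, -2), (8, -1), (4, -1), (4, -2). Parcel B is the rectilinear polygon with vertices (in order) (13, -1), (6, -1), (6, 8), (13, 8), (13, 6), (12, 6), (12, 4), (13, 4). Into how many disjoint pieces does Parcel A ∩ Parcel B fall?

Parcel A ∩ Parcel B is a single connected region.

1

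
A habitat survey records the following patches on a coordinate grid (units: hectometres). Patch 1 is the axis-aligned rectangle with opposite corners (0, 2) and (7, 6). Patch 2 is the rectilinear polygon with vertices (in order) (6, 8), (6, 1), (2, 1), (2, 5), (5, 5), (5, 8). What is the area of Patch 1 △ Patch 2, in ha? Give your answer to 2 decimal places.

21.00

|Patch 1| = 28, |Patch 2| = 19, |Patch 1∩Patch 2| = 13.
|Patch 1 △ Patch 2| = |Patch 1| + |Patch 2| − 2·|Patch 1∩Patch 2| = 28 + 19 − 26 = 21.00.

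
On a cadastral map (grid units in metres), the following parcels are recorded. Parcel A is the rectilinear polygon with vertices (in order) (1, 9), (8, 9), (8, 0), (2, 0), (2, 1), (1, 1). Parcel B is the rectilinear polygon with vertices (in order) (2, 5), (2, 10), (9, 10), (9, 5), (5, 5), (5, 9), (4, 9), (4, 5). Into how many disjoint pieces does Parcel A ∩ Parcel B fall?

2

Parcel A ∩ Parcel B splits into 2 disjoint pieces (area 8, area 12).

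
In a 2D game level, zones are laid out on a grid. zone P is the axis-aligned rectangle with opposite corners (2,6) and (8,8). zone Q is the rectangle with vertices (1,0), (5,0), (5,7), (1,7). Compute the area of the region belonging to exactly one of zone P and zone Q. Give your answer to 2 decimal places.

|zone P∩zone Q|: x∈[2,5], y∈[6,7] → 3·1 = 3.
|zone P △ zone Q| = |zone P| + |zone Q| − 2·|zone P∩zone Q| = 12 + 28 − 6 = 34.00.

34.00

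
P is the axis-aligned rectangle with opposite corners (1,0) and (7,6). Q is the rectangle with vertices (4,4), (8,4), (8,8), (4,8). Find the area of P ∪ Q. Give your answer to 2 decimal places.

46.00

By inclusion–exclusion:
Individual areas: |P| = 36, |Q| = 16.
|P∩Q|: x∈[4,7], y∈[4,6] → 3·2 = 6.
|P ∪ Q| = 52 − 6 = 46.00.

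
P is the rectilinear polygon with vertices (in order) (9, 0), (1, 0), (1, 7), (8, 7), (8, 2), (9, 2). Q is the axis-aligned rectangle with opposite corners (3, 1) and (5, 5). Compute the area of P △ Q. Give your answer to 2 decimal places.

|P| = 51, |Q| = 8, |P∩Q| = 8.
|P △ Q| = |P| + |Q| − 2·|P∩Q| = 51 + 8 − 16 = 43.00.

43.00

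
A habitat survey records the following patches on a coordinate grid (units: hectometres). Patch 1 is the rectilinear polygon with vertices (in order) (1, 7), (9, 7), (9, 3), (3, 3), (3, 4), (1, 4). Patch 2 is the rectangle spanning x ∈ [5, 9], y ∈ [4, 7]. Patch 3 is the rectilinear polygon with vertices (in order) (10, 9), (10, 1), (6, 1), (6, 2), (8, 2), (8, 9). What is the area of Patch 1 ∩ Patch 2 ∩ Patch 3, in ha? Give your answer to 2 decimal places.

3.00

The intersection is the polygon with vertices (9,4), (8,4), (8,7), (9,7).
By the shoelace formula its area is 3.00.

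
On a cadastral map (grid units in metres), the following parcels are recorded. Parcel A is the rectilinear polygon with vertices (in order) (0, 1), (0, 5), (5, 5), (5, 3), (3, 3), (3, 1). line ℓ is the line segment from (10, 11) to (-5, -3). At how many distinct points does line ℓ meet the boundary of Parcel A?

The segment meets the boundary at (0,1.667), (3.571,5).

2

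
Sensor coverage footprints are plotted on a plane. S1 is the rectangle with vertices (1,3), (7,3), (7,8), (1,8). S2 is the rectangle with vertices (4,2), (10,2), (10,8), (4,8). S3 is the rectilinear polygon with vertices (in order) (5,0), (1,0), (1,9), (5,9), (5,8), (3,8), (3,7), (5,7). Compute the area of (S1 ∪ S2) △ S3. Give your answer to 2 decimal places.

|S1 ∪ S2| = 51.
|(S1 ∪ S2) ∩ S3| = 19.
|(S1 ∪ S2) △ S3| = 51 + 34 − 38 = 47.00.

47.00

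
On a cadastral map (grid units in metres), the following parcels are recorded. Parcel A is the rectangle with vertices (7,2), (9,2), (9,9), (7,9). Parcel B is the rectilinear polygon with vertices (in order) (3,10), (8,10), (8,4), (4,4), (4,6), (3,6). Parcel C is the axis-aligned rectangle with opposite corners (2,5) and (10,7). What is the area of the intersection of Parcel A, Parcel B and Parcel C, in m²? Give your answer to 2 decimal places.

2.00

The intersection is the polygon with vertices (8,5), (7,5), (7,7), (8,7).
By the shoelace formula its area is 2.00.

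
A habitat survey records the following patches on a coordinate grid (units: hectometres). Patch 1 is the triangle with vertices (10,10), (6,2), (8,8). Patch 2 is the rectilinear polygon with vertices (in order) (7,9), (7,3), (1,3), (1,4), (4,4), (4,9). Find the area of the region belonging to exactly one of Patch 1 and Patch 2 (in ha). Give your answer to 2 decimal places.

24.17

|Patch 1| = 4, |Patch 2| = 21, |Patch 1∩Patch 2| = 0.4167.
|Patch 1 △ Patch 2| = |Patch 1| + |Patch 2| − 2·|Patch 1∩Patch 2| = 4 + 21 − 0.8333 = 24.17.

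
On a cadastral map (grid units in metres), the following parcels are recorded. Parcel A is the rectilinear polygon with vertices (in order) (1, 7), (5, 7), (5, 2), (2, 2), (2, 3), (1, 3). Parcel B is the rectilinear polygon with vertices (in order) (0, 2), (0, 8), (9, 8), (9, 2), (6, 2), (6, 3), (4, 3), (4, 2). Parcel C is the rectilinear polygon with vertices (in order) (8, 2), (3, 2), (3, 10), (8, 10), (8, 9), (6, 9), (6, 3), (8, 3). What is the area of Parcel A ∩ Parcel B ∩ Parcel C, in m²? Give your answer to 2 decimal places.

The intersection is the polygon with vertices (5,3), (4,3), (4,2), (3,2), (3,7), (5,7).
By the shoelace formula its area is 9.00.

9.00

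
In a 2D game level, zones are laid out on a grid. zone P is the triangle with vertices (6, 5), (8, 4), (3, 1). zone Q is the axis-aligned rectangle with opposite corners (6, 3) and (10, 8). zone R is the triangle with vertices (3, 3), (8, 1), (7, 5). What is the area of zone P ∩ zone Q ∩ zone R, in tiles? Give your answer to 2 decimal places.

The intersection is the polygon with vertices (6.333,3), (6,3), (6,4.5), (6.5,4.75), (7.143,4.429), (7.348,3.609).
By the shoelace formula its area is 1.73.

1.73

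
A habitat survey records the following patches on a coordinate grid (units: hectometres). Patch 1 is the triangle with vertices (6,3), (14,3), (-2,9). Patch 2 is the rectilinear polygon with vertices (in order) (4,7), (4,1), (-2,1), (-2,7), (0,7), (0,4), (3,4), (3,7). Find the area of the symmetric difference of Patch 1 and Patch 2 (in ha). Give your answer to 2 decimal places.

46.92

|Patch 1| = 24, |Patch 2| = 27, |Patch 1∩Patch 2| = 2.0417.
|Patch 1 △ Patch 2| = |Patch 1| + |Patch 2| − 2·|Patch 1∩Patch 2| = 24 + 27 − 4.0833 = 46.92.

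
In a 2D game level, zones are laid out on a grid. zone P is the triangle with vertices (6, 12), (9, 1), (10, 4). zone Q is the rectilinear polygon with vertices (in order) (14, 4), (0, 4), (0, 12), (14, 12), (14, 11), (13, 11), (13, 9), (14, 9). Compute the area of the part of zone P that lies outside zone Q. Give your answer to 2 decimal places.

2.73

|zone P| = 10, |zone P∩zone Q| = 7.2727.
|zone P ∖ zone Q| = |zone P| − |zone P∩zone Q| = 10 − 7.2727 = 2.73.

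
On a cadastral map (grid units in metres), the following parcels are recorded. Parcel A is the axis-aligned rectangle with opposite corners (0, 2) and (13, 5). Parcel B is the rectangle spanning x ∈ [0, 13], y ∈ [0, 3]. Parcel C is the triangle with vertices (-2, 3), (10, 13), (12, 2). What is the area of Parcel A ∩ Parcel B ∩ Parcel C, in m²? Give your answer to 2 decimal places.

6.77

The intersection is the polygon with vertices (0,3), (11.818,3), (12,2), (0,2.857).
By the shoelace formula its area is 6.77.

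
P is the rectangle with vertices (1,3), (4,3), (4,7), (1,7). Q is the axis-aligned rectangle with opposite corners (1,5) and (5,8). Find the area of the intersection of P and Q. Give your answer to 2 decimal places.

|P∩Q|: x∈[1,4], y∈[5,7] → 3·2 = 6.

6.00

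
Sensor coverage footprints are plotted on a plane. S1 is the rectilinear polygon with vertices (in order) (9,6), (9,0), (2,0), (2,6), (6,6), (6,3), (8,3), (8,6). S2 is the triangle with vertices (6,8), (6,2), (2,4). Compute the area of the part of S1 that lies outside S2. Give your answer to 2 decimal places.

|S1| = 36, |S1∩S2| = 10.
|S1 ∖ S2| = |S1| − |S1∩S2| = 36 − 10 = 26.00.

26.00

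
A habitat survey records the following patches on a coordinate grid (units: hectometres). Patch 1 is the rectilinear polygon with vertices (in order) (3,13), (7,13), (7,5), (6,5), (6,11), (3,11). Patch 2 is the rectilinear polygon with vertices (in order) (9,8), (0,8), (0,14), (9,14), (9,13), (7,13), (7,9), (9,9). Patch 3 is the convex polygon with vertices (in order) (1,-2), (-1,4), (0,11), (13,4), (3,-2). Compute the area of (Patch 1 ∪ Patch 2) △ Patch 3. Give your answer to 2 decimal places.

124.29

|Patch 1 ∪ Patch 2| = 49.
|(Patch 1 ∪ Patch 2) ∩ Patch 3| = 10.8571.
|(Patch 1 ∪ Patch 2) △ Patch 3| = 49 + 97 − 21.7143 = 124.29.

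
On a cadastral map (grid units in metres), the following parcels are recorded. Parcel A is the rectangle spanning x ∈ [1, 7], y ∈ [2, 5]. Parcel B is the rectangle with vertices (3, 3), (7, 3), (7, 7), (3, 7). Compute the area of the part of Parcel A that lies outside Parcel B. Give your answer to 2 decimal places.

|Parcel A∩Parcel B|: x∈[3,7], y∈[3,5] → 4·2 = 8.
|Parcel A| = 18.
|Parcel A ∖ Parcel B| = |Parcel A| − |Parcel A∩Parcel B| = 18 − 8 = 10.00.

10.00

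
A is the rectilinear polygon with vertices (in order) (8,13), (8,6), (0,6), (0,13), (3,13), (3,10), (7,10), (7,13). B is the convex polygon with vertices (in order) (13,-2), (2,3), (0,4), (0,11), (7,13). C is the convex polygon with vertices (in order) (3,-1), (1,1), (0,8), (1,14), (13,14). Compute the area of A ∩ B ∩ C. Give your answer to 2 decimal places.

36.88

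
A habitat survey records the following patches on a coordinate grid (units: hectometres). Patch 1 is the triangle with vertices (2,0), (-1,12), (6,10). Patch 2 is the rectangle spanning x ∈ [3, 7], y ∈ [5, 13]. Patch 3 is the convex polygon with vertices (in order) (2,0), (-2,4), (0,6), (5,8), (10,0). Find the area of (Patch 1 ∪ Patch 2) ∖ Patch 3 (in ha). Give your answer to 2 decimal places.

39.45

|Patch 1 ∪ Patch 2| = 59.7143.
|(Patch 1 ∪ Patch 2) ∩ Patch 3| = 20.267.
|(Patch 1 ∪ Patch 2) ∖ Patch 3| = 59.7143 − 20.267 = 39.45.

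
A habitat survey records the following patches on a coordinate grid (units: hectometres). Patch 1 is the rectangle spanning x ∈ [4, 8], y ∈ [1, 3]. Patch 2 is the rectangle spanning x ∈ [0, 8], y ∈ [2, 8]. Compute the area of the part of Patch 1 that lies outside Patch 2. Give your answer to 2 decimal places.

|Patch 1∩Patch 2|: x∈[4,8], y∈[2,3] → 4·1 = 4.
|Patch 1| = 8.
|Patch 1 ∖ Patch 2| = |Patch 1| − |Patch 1∩Patch 2| = 8 − 4 = 4.00.

4.00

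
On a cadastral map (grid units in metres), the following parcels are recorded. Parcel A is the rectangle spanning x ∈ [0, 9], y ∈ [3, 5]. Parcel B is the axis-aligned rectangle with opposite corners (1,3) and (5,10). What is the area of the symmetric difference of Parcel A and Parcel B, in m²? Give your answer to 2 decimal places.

30.00

|Parcel A∩Parcel B|: x∈[1,5], y∈[3,5] → 4·2 = 8.
|Parcel A △ Parcel B| = |Parcel A| + |Parcel B| − 2·|Parcel A∩Parcel B| = 18 + 28 − 16 = 30.00.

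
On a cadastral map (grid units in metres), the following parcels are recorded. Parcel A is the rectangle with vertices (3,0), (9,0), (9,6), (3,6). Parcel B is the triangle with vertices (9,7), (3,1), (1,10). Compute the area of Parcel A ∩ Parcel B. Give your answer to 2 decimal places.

12.50

The intersection is the polygon with vertices (3,6), (8,6), (3,1).
By the shoelace formula its area is 12.50.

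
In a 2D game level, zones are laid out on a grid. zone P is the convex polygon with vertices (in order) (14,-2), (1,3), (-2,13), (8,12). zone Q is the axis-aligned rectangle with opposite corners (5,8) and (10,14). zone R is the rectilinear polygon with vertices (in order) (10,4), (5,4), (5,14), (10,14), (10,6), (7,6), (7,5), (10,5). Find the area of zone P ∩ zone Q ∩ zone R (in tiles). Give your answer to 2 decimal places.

15.88

The intersection is the polygon with vertices (9.714,8), (5,8), (5,12.3), (8,12).
By the shoelace formula its area is 15.88.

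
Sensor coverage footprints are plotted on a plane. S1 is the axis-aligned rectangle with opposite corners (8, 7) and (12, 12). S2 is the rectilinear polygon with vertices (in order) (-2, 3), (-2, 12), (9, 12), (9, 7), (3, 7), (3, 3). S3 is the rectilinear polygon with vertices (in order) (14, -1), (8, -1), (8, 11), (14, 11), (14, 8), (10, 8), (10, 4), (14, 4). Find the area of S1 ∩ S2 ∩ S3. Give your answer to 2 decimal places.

The intersection is the polygon with vertices (9,7), (8,7), (8,11), (9,11).
By the shoelace formula its area is 4.00.

4.00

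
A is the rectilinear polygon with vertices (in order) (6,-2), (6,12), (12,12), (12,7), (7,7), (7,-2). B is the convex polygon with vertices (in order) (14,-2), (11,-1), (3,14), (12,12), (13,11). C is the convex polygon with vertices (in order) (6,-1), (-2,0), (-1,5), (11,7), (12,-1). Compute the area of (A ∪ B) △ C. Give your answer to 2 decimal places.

|A ∪ B| = 94.9375.
|(A ∪ B) ∩ C| = 26.9235.
|(A ∪ B) △ C| = 94.9375 + 87.5 − 53.8469 = 128.59.

128.59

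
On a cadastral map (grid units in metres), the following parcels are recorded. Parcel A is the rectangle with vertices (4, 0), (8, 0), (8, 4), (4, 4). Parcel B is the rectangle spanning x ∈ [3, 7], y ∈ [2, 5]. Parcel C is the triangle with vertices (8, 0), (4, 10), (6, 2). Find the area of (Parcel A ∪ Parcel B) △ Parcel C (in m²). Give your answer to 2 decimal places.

19.75

|Parcel A ∪ Parcel B| = 22.
|(Parcel A ∪ Parcel B) ∩ Parcel C| = 4.125.
|(Parcel A ∪ Parcel B) △ Parcel C| = 22 + 6 − 8.25 = 19.75.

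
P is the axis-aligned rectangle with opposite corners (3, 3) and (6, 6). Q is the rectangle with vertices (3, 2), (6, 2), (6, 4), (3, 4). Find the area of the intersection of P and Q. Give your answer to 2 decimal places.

|P∩Q|: x∈[3,6], y∈[3,4] → 3·1 = 3.

3.00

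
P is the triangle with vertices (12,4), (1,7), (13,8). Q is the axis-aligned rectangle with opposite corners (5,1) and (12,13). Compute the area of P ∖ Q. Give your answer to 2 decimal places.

4.81

|P| = 23.5, |P∩Q| = 18.6932.
|P ∖ Q| = |P| − |P∩Q| = 23.5 − 18.6932 = 4.81.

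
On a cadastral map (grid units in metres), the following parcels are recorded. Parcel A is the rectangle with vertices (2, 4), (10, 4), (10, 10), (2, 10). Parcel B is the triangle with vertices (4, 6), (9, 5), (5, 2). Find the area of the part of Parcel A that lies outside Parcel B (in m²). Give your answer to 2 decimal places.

41.67

|Parcel A| = 48, |Parcel A∩Parcel B| = 6.3333.
|Parcel A ∖ Parcel B| = |Parcel A| − |Parcel A∩Parcel B| = 48 − 6.3333 = 41.67.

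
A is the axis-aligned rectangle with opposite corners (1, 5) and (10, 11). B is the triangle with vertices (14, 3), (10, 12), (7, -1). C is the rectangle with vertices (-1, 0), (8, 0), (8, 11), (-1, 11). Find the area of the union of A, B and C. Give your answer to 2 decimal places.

By inclusion–exclusion:
Individual areas: |A| = 54, |B| = 39.5, |C| = 99.
|A∩B| = 5.5385.
|A∩C|: x∈[1,8], y∈[5,11] → 7·6 = 42.
|B∩C| = 1.2821.
|A∩B∩C| = 0.
|A ∪ B ∪ C| = 192.5 − 48.8205 + 0 = 143.68.

143.68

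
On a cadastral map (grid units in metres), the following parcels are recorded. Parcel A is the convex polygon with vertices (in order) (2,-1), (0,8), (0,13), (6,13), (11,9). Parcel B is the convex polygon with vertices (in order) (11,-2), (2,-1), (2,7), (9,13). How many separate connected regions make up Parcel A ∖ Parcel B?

2

Parcel A ∖ Parcel B splits into 2 disjoint pieces (area 38.1379, area 2.004).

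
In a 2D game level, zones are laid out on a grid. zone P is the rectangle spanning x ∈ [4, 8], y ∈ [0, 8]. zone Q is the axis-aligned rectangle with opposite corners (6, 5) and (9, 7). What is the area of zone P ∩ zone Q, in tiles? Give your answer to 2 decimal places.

|zone P∩zone Q|: x∈[6,8], y∈[5,7] → 2·2 = 4.

4.00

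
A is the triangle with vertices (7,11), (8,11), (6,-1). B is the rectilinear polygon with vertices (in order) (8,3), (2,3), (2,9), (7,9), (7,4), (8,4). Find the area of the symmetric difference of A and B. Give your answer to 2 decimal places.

32.67

|A| = 6, |B| = 31, |A∩B| = 2.1667.
|A △ B| = |A| + |B| − 2·|A∩B| = 6 + 31 − 4.3333 = 32.67.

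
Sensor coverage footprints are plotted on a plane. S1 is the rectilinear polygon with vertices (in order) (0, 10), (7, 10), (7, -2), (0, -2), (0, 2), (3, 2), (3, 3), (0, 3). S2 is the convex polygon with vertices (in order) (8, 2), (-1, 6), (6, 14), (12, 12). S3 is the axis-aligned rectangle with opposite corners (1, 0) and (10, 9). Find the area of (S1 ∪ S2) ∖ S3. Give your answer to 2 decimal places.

58.79

|S1 ∪ S2| = 126.5714.
|(S1 ∪ S2) ∩ S3| = 67.7778.
|(S1 ∪ S2) ∖ S3| = 126.5714 − 67.7778 = 58.79.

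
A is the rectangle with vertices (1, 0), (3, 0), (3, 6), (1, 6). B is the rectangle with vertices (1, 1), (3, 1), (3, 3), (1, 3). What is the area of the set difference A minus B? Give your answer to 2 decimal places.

8.00

|A∩B|: x∈[1,3], y∈[1,3] → 2·2 = 4.
|A| = 12.
|A ∖ B| = |A| − |A∩B| = 12 − 4 = 8.00.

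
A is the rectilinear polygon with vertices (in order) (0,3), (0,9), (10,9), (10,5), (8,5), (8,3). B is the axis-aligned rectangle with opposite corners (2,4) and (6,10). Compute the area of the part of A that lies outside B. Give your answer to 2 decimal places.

|A| = 56, |A∩B| = 20.
|A ∖ B| = |A| − |A∩B| = 56 − 20 = 36.00.

36.00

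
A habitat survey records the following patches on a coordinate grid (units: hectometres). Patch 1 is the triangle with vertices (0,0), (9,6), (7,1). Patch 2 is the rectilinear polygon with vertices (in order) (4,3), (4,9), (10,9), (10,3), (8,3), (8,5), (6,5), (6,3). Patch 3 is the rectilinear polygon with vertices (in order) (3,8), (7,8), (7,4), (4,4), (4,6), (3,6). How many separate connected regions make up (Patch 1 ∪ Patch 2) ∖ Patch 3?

(Patch 1 ∪ Patch 2) ∖ Patch 3 is a single connected region.

1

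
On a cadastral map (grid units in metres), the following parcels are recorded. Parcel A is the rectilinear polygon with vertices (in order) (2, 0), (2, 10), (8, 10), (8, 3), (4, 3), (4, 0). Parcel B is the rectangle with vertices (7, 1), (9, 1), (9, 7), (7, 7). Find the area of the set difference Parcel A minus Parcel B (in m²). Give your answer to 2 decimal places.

|Parcel A| = 48, |Parcel A∩Parcel B| = 4.
|Parcel A ∖ Parcel B| = |Parcel A| − |Parcel A∩Parcel B| = 48 − 4 = 44.00.

44.00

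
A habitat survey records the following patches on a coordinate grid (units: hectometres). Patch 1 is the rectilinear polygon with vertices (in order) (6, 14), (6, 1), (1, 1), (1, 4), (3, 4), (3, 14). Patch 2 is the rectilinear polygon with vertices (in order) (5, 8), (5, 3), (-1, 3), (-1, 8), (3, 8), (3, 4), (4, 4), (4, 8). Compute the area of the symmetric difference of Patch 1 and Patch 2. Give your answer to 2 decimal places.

|Patch 1| = 45, |Patch 2| = 26, |Patch 1∩Patch 2| = 8.
|Patch 1 △ Patch 2| = |Patch 1| + |Patch 2| − 2·|Patch 1∩Patch 2| = 45 + 26 − 16 = 55.00.

55.00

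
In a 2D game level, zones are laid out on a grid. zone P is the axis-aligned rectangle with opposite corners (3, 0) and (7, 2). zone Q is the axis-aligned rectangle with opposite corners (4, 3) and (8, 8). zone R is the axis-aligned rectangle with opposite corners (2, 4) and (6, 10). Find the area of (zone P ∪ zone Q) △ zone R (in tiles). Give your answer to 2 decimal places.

|zone P ∪ zone Q| = 28.
|(zone P ∪ zone Q) ∩ zone R| = 8.
|(zone P ∪ zone Q) △ zone R| = 28 + 24 − 16 = 36.00.

36.00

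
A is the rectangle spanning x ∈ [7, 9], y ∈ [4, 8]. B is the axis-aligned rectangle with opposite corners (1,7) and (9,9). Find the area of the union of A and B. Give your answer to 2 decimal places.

22.00

By inclusion–exclusion:
Individual areas: |A| = 8, |B| = 16.
|A∩B|: x∈[7,9], y∈[7,8] → 2·1 = 2.
|A ∪ B| = 24 − 2 = 22.00.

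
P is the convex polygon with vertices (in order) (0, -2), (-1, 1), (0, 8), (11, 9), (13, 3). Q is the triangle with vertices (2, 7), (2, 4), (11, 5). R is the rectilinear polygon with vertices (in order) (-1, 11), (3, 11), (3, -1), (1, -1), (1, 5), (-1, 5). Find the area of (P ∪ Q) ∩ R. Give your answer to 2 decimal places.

The region (P ∪ Q) ∩ R is the polygon with vertices (0,8), (3,8.273), (3,-0.846), (2.6,-1), (1,-1), (1,5), (-0.429,5).
By the shoelace formula its area is 22.02.

22.02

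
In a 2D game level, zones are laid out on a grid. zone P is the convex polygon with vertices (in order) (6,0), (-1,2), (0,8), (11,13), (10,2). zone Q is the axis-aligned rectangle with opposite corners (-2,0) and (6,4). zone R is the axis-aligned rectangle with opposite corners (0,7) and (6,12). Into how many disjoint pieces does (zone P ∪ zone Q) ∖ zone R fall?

(zone P ∪ zone Q) ∖ zone R is a single connected region.

1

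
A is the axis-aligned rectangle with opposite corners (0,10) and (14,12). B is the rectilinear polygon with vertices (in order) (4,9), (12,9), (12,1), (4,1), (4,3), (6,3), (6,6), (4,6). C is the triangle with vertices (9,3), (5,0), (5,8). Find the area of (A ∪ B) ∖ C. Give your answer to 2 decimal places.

73.67

|A ∪ B| = 86.
|(A ∪ B) ∩ C| = 12.3333.
|(A ∪ B) ∖ C| = 86 − 12.3333 = 73.67.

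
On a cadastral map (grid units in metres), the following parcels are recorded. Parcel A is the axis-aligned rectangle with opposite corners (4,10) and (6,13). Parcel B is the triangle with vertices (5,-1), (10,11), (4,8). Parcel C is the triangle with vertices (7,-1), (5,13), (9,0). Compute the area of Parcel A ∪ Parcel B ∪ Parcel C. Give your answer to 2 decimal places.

By inclusion–exclusion:
Individual areas: |Parcel A| = 6, |Parcel B| = 28.5, |Parcel C| = 15.
|Parcel A∩Parcel B| = 0.
|Parcel A∩Parcel C| = 0.7418.
|Parcel B∩Parcel C| = 5.5696.
|Parcel A∩Parcel B∩Parcel C| = 0.
|Parcel A ∪ Parcel B ∪ Parcel C| = 49.5 − 6.3114 + 0 = 43.19.

43.19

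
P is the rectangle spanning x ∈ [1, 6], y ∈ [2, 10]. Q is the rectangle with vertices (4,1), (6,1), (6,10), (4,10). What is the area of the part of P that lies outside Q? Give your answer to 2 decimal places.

24.00

|P∩Q|: x∈[4,6], y∈[2,10] → 2·8 = 16.
|P| = 40.
|P ∖ Q| = |P| − |P∩Q| = 40 − 16 = 24.00.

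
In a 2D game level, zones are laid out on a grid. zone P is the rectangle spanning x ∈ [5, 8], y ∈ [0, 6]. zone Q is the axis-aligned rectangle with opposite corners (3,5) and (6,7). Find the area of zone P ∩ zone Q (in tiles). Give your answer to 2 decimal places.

|zone P∩zone Q|: x∈[5,6], y∈[5,6] → 1·1 = 1.

1.00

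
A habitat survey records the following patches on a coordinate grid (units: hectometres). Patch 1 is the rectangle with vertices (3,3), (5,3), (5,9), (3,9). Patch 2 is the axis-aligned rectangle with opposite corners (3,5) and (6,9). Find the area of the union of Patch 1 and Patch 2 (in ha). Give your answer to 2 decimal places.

By inclusion–exclusion:
Individual areas: |Patch 1| = 12, |Patch 2| = 12.
|Patch 1∩Patch 2|: x∈[3,5], y∈[5,9] → 2·4 = 8.
|Patch 1 ∪ Patch 2| = 24 − 8 = 16.00.

16.00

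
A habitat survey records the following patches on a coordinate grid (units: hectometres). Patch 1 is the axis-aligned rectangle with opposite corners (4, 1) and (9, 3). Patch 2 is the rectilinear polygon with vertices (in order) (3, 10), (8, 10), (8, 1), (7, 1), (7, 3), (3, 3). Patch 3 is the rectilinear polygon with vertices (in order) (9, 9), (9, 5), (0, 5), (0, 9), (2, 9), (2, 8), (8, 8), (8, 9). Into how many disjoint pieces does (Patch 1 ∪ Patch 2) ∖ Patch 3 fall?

2

(Patch 1 ∪ Patch 2) ∖ Patch 3 splits into 2 disjoint pieces (area 20, area 10).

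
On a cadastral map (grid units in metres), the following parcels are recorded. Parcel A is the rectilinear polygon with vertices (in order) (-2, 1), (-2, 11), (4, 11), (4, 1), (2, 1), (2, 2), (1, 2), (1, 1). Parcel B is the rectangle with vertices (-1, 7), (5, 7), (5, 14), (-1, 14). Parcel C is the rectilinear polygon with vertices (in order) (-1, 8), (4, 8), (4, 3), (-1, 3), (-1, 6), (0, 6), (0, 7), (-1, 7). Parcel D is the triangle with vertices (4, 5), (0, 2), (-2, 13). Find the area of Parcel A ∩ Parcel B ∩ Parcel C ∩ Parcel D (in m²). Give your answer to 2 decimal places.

The intersection is the polygon with vertices (0,7), (-0.909,7), (-1,7.5), (-1,8), (1.75,8), (2.5,7).
By the shoelace formula its area is 3.10.

3.10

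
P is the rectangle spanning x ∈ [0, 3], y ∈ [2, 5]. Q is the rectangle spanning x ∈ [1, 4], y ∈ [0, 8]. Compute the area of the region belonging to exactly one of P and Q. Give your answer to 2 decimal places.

|P∩Q|: x∈[1,3], y∈[2,5] → 2·3 = 6.
|P △ Q| = |P| + |Q| − 2·|P∩Q| = 9 + 24 − 12 = 21.00.

21.00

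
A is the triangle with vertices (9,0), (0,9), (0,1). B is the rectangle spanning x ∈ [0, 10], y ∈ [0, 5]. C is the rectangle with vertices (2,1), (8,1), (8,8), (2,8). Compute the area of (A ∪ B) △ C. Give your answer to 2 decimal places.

48.00

|A ∪ B| = 58.
|(A ∪ B) ∩ C| = 26.
|(A ∪ B) △ C| = 58 + 42 − 52 = 48.00.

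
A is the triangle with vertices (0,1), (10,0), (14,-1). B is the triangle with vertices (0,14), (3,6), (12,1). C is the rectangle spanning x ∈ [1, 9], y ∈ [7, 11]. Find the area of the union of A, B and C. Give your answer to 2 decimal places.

By inclusion–exclusion:
Individual areas: |A| = 3, |B| = 28.5, |C| = 32.
|A∩B| = 0.
|A∩C| = 0.
|B∩C| = 10.9615.
|A∩B∩C| = 0.
|A ∪ B ∪ C| = 63.5 − 10.9615 + 0 = 52.54.

52.54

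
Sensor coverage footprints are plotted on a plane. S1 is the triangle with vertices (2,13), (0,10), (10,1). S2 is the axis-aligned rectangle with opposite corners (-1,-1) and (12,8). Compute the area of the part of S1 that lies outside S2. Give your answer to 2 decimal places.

13.11

|S1| = 24, |S1∩S2| = 10.8889.
|S1 ∖ S2| = |S1| − |S1∩S2| = 24 − 10.8889 = 13.11.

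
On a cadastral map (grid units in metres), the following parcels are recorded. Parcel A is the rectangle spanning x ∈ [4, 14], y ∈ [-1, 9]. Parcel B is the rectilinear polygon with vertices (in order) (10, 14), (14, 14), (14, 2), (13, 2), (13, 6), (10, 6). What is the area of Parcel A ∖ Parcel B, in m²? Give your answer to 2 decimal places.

|Parcel A| = 100, |Parcel A∩Parcel B| = 16.
|Parcel A ∖ Parcel B| = |Parcel A| − |Parcel A∩Parcel B| = 100 − 16 = 84.00.

84.00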